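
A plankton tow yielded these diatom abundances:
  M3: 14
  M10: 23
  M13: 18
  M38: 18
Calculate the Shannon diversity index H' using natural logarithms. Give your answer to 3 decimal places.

1.371

Total N = 14+23+18+18 = 73, so the proportions are 0.19178, 0.31507, 0.24658, 0.24658 (working shown to 5 dp, full precision carried).
Each pᵢ ln pᵢ term: 0.19178×(-1.65140)=-0.31671, 0.31507×(-1.15497)=-0.36389, 0.24658×(-1.40009)=-0.34523, 0.24658×(-1.40009)=-0.34523.
Sum = -1.37105, so H' = 1.371.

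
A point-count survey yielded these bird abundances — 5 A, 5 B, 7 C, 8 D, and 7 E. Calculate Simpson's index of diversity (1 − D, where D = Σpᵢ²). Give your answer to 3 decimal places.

Total N = 5+5+7+8+7 = 32, so the proportions are 0.15625, 0.15625, 0.21875, 0.25, 0.21875 (working shown to 5 dp, full precision carried).
D = 0.15625² + 0.15625² + 0.21875² + 0.25² + 0.21875² = 0.02441 + 0.02441 + 0.04785 + 0.06250 + 0.04785 = 0.20703.
So 1 − D = 0.79297, i.e. 0.793 to 3 decimal places.

0.793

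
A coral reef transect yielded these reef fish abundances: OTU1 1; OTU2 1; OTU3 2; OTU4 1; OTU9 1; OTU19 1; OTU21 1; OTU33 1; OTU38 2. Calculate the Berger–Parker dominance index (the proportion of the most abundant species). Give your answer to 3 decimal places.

Total N = 1+1+2+1+1+1+1+1+2 = 11, so the proportions are 0.09091, 0.09091, 0.18182, 0.09091, 0.09091, 0.09091, 0.09091, 0.09091, 0.18182 (working shown to 5 dp, full precision carried).
The largest proportion is 0.18182, i.e. d = 0.182 to 3 decimal places.

0.182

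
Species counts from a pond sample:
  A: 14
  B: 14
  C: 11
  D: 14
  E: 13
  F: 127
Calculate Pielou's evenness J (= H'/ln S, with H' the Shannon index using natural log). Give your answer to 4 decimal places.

Total N = 14+14+11+14+13+127 = 193, so the proportions are 0.072539, 0.072539, 0.056995, 0.072539, 0.067358, 0.658031 (working shown to 6 dp, full precision carried).
H' = −Σ pᵢ ln pᵢ = −((-0.190315) + (-0.190315) + (-0.163278) + (-0.190315) + (-0.181713) + (-0.275388)) = 1.191326.
With S = 6 species, ln S = 1.791759, so J = 1.191326/1.791759 = 0.664892, i.e. 0.6649 to 4 decimal places.

0.6649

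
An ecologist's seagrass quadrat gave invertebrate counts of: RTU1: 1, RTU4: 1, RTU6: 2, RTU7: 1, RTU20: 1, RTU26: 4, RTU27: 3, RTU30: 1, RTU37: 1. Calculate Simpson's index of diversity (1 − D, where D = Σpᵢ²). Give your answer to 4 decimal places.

0.8444

Total N = 1+1+2+1+1+4+3+1+1 = 15, so the proportions are 0.066667, 0.066667, 0.133333, 0.066667, 0.066667, 0.266667, 0.2, 0.066667, 0.066667 (working shown to 6 dp, full precision carried).
D = 0.066667² + 0.066667² + 0.133333² + 0.066667² + 0.066667² + 0.266667² + 0.2² + 0.066667² + 0.066667² = 0.004444 + 0.004444 + 0.017778 + 0.004444 + 0.004444 + 0.071111 + 0.040000 + 0.004444 + 0.004444 = 0.155556.
So 1 − D = 0.844444, i.e. 0.8444 to 4 decimal places.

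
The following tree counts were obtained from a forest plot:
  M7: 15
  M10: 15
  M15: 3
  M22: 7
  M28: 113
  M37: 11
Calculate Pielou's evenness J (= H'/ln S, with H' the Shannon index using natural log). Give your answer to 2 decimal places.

0.60

Total N = 15+15+3+7+113+11 = 164, so the proportions are 0.0915, 0.0915, 0.0183, 0.0427, 0.689, 0.0671 (working shown to 4 dp, full precision carried).
H' = −Σ pᵢ ln pᵢ = −((-0.2188) + (-0.2188) + (-0.0732) + (-0.1346) + (-0.2566) + (-0.1812)) = 1.0832.
With S = 6 species, ln S = 1.7918, so J = 1.0832/1.7918 = 0.6046, i.e. 0.60 to 2 decimal places.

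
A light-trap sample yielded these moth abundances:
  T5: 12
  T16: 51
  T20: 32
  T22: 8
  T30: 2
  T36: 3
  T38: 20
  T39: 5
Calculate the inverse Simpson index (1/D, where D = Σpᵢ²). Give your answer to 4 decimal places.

Total N = 12+51+32+8+2+3+20+5 = 133, so the proportions are 0.09022556, 0.38345865, 0.2406015, 0.06015038, 0.01503759, 0.02255639, 0.15037594, 0.03759398 (working shown to 8 dp, full precision carried).
D = 0.09022556² + 0.38345865² + 0.2406015² + 0.06015038² + 0.01503759² + 0.02255639² + 0.15037594² + 0.03759398² = 0.00814065 + 0.14704053 + 0.05788908 + 0.00361807 + 0.00022613 + 0.00050879 + 0.02261292 + 0.00141331 = 0.24144949.
So 1/D = 4.141653, i.e. 4.1417 to 4 decimal places.

4.1417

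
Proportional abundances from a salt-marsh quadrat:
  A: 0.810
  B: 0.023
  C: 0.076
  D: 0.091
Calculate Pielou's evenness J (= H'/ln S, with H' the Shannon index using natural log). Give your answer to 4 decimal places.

H' = −Σ pᵢ ln pᵢ = −((-0.170684) + (-0.086762) + (-0.195854) + (-0.218118)) = 0.671417 (working shown to 6 dp, full precision carried).
With S = 4 species, ln S = 1.386294, so J = 0.671417/1.386294 = 0.484325, i.e. 0.4843 to 4 decimal places.

0.4843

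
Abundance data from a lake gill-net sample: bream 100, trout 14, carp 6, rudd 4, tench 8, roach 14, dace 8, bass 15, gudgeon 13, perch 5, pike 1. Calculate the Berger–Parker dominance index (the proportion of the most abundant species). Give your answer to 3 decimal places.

0.532

Total N = 100+14+6+4+8+14+8+15+13+5+1 = 188, so the proportions are 0.53191, 0.07447, 0.03191, 0.02128, 0.04255, 0.07447, 0.04255, 0.07979, 0.06915, 0.0266, 0.00532 (working shown to 5 dp, full precision carried).
The largest proportion is 0.53191, i.e. d = 0.532 to 3 decimal places.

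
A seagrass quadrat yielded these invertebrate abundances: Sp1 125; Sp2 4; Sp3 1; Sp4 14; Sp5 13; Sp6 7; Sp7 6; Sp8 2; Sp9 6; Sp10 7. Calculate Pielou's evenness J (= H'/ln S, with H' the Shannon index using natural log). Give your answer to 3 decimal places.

Total N = 125+4+1+14+13+7+6+2+6+7 = 185, so the proportions are 0.67568, 0.02162, 0.00541, 0.07568, 0.07027, 0.03784, 0.03243, 0.01081, 0.03243, 0.03784 (working shown to 5 dp, full precision carried).
H' = −Σ pᵢ ln pᵢ = −((-0.26489) + (-0.08290) + (-0.02822) + (-0.19534) + (-0.18660) + (-0.12390) + (-0.11120) + (-0.04894) + (-0.11120) + (-0.12390)) = 1.27708.
With S = 10 species, ln S = 2.30259, so J = 1.27708/2.30259 = 0.55463, i.e. 0.555 to 3 decimal places.

0.555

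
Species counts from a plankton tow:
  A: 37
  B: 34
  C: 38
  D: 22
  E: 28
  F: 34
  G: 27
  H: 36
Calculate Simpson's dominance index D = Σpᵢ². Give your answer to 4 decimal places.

Total N = 37+34+38+22+28+34+27+36 = 256, so the proportions are 0.144531, 0.132812, 0.148438, 0.085938, 0.109375, 0.132812, 0.105469, 0.140625 (working shown to 6 dp, full precision carried).
D = 0.144531² + 0.132812² + 0.148438² + 0.085938² + 0.109375² + 0.132812² + 0.105469² + 0.140625² = 0.020889 + 0.017639 + 0.022034 + 0.007385 + 0.011963 + 0.017639 + 0.011124 + 0.019775 = 0.128448.
To 4 decimal places, D = 0.1284.

0.1284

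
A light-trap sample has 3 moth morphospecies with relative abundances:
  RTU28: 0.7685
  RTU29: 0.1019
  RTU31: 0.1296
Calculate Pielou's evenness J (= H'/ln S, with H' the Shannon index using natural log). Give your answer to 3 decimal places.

0.637

H' = −Σ pᵢ ln pᵢ = −((-0.20236) + (-0.23272) + (-0.26481)) = 0.69988 (working shown to 5 dp, full precision carried).
With S = 3 species, ln S = 1.09861, so J = 0.69988/1.09861 = 0.63706, i.e. 0.637 to 3 decimal places.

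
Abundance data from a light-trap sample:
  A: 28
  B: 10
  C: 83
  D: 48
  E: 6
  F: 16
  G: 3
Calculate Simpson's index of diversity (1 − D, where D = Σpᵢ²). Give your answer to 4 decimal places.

0.7243

Total N = 28+10+83+48+6+16+3 = 194, so the proportions are 0.14433, 0.051546, 0.427835, 0.247423, 0.030928, 0.082474, 0.015464 (working shown to 6 dp, full precision carried).
D = 0.14433² + 0.051546² + 0.427835² + 0.247423² + 0.030928² + 0.082474² + 0.015464² = 0.020831 + 0.002657 + 0.183043 + 0.061218 + 0.000957 + 0.006802 + 0.000239 = 0.275747.
So 1 − D = 0.724253, i.e. 0.7243 to 4 decimal places.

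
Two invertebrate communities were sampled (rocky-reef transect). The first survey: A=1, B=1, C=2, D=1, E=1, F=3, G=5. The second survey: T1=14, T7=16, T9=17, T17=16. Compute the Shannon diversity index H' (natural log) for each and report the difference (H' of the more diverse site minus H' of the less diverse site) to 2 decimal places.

The first survey: N=14, proportions 0.07143, 0.07143, 0.14286, 0.07143, 0.07143, 0.21429, 0.35714, giving H' = 1.72982 (working shown to 5 dp, full precision carried).
The second survey: N=63, proportions 0.22222, 0.25397, 0.26984, 0.25397, giving H' = 1.38386.
Difference = |1.72982 − 1.38386| = 0.34596, i.e. 0.35 to 2 decimal places.

0.35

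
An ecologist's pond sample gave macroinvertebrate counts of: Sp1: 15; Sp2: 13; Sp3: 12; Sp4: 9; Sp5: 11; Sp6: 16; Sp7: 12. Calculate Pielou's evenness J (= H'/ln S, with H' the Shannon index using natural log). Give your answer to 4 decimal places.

Total N = 15+13+12+9+11+16+12 = 88, so the proportions are 0.170455, 0.147727, 0.136364, 0.102273, 0.125, 0.181818, 0.136364 (working shown to 6 dp, full precision carried).
H' = −Σ pᵢ ln pᵢ = −((-0.301583) + (-0.282512) + (-0.271695) + (-0.233193) + (-0.259930) + (-0.309954) + (-0.271695)) = 1.930562.
With S = 7 species, ln S = 1.945910, so J = 1.930562/1.945910 = 0.992113, i.e. 0.9921 to 4 decimal places.

0.9921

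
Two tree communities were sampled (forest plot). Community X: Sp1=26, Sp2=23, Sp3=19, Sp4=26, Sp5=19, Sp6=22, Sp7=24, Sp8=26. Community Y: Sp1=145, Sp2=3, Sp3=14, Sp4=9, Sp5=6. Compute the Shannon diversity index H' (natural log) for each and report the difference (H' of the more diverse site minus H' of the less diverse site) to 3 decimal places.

Community X: N=185, proportions 0.1405405, 0.1243243, 0.1027027, 0.1405405, 0.1027027, 0.1189189, 0.1297297, 0.1405405, giving H' = 2.0721785 (working shown to 7 dp, full precision carried).
Community Y: N=177, proportions 0.819209, 0.0169492, 0.079096, 0.0508475, 0.0338983, giving H' = 0.6993440.
Difference = |2.0721785 − 0.6993440| = 1.3728345, i.e. 1.373 to 3 decimal places.

1.373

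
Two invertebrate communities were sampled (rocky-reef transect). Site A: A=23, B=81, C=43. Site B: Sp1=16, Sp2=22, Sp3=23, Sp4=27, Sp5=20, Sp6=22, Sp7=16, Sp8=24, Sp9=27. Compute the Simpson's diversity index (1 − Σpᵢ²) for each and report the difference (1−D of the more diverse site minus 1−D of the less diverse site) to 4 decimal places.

Site A: N=147, proportions 0.156463, 0.55102, 0.292517, giving 1−D = 0.586330 (working shown to 6 dp, full precision carried).
Site B: N=197, proportions 0.081218, 0.111675, 0.116751, 0.137056, 0.101523, 0.111675, 0.081218, 0.121827, 0.137056, giving 1−D = 0.885516.
Difference = |0.586330 − 0.885516| = 0.299186, i.e. 0.2992 to 4 decimal places.

0.2992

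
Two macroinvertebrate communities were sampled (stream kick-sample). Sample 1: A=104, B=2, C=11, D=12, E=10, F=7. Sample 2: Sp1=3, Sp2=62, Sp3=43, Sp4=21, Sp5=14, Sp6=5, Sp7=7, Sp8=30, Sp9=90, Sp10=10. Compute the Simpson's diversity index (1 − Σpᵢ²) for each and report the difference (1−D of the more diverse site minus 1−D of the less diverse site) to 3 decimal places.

Sample 1: N=146, proportions 0.71233, 0.0137, 0.07534, 0.08219, 0.06849, 0.04795, giving 1−D = 0.47298 (working shown to 5 dp, full precision carried).
Sample 2: N=285, proportions 0.01053, 0.21754, 0.15088, 0.07368, 0.04912, 0.01754, 0.02456, 0.10526, 0.31579, 0.03509, giving 1−D = 0.80901.
Difference = |0.47298 − 0.80901| = 0.33603, i.e. 0.336 to 3 decimal places.

0.336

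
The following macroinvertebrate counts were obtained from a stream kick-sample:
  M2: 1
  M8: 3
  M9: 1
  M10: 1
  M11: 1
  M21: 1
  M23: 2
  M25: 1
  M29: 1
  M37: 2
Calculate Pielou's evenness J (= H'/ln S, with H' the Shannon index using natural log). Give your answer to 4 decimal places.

Total N = 1+3+1+1+1+1+2+1+1+2 = 14, so the proportions are 0.071429, 0.214286, 0.071429, 0.071429, 0.071429, 0.071429, 0.142857, 0.071429, 0.071429, 0.142857 (working shown to 6 dp, full precision carried).
H' = −Σ pᵢ ln pᵢ = −((-0.188504) + (-0.330095) + (-0.188504) + (-0.188504) + (-0.188504) + (-0.188504) + (-0.277987) + (-0.188504) + (-0.188504) + (-0.277987)) = 2.205598.
With S = 10 species, ln S = 2.302585, so J = 2.205598/2.302585 = 0.957879, i.e. 0.9579 to 4 decimal places.

0.9579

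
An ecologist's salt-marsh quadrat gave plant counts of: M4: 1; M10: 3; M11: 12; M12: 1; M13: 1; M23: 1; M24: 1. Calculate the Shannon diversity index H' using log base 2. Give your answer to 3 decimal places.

Total N = 1+3+12+1+1+1+1 = 20, so the proportions are 0.05, 0.15, 0.6, 0.05, 0.05, 0.05, 0.05 (working shown to 5 dp, full precision carried).
Each pᵢ log₂ pᵢ term: 0.05×(-4.32193)=-0.21610, 0.15×(-2.73697)=-0.41054, 0.6×(-0.73697)=-0.44218, 0.05×(-4.32193)=-0.21610, 0.05×(-4.32193)=-0.21610, 0.05×(-4.32193)=-0.21610, 0.05×(-4.32193)=-0.21610.
Sum = -1.93321, so H' = 1.933.

1.933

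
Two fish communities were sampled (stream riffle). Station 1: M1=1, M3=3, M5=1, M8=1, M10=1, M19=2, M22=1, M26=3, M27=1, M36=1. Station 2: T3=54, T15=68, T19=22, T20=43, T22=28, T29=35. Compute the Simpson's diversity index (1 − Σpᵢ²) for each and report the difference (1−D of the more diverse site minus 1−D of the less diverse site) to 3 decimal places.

Station 1: N=15, proportions 0.06667, 0.2, 0.06667, 0.06667, 0.06667, 0.13333, 0.06667, 0.2, 0.06667, 0.06667, giving 1−D = 0.87111 (working shown to 5 dp, full precision carried).
Station 2: N=250, proportions 0.216, 0.272, 0.088, 0.172, 0.112, 0.14, giving 1−D = 0.80989.
Difference = |0.87111 − 0.80989| = 0.06122, i.e. 0.061 to 3 decimal places.

0.061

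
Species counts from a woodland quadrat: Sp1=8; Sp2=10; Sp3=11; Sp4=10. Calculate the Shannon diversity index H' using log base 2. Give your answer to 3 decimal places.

Total N = 8+10+11+10 = 39, so the proportions are 0.20513, 0.25641, 0.28205, 0.25641 (working shown to 5 dp, full precision carried).
Each pᵢ log₂ pᵢ term: 0.20513×(-2.28540)=-0.46880, 0.25641×(-1.96347)=-0.50345, 0.28205×(-1.82597)=-0.51502, 0.25641×(-1.96347)=-0.50345.
Sum = -1.99073, so H' = 1.991.

1.991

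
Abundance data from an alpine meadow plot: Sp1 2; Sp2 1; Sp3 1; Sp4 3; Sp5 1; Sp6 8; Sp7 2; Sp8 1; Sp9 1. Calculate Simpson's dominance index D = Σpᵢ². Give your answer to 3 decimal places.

0.215

Total N = 2+1+1+3+1+8+2+1+1 = 20, so the proportions are 0.1, 0.05, 0.05, 0.15, 0.05, 0.4, 0.1, 0.05, 0.05 (working shown to 5 dp, full precision carried).
D = 0.1² + 0.05² + 0.05² + 0.15² + 0.05² + 0.4² + 0.1² + 0.05² + 0.05² = 0.01000 + 0.00250 + 0.00250 + 0.02250 + 0.00250 + 0.16000 + 0.01000 + 0.00250 + 0.00250 = 0.21500.
To 3 decimal places, D = 0.215.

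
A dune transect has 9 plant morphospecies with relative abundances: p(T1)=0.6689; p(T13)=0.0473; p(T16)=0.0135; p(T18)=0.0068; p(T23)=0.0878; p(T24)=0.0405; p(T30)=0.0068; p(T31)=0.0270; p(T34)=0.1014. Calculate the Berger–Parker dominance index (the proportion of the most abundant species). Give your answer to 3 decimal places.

The largest proportion is 0.6689, i.e. d = 0.669 to 3 decimal places.

0.669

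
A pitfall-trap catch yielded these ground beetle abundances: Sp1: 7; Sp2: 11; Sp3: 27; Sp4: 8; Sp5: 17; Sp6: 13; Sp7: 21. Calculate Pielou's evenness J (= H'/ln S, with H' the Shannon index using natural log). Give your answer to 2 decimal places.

Total N = 7+11+27+8+17+13+21 = 104, so the proportions are 0.0673, 0.1058, 0.2596, 0.0769, 0.1635, 0.125, 0.2019 (working shown to 4 dp, full precision carried).
H' = −Σ pᵢ ln pᵢ = −((-0.1816) + (-0.2376) + (-0.3501) + (-0.1973) + (-0.2961) + (-0.2599) + (-0.3231)) = 1.8457.
With S = 7 species, ln S = 1.9459, so J = 1.8457/1.9459 = 0.9485, i.e. 0.95 to 2 decimal places.

0.95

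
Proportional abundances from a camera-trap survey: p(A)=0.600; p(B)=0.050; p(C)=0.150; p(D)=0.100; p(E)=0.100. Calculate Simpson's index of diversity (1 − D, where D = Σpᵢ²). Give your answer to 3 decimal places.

D = 0.6² + 0.05² + 0.15² + 0.1² + 0.1² = 0.36000 + 0.00250 + 0.02250 + 0.01000 + 0.01000 = 0.40500 (working shown to 5 dp, full precision carried).
So 1 − D = 0.59500, i.e. 0.595 to 3 decimal places.

0.595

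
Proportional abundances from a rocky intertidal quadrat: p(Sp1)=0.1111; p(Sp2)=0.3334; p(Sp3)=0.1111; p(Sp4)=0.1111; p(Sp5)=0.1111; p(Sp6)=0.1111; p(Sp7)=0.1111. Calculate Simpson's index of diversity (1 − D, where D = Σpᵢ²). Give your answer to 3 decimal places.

0.815

D = 0.1111² + 0.3334² + 0.1111² + 0.1111² + 0.1111² + 0.1111² + 0.1111² = 0.01234 + 0.11116 + 0.01234 + 0.01234 + 0.01234 + 0.01234 + 0.01234 = 0.18521 (working shown to 5 dp, full precision carried).
So 1 − D = 0.81479, i.e. 0.815 to 3 decimal places.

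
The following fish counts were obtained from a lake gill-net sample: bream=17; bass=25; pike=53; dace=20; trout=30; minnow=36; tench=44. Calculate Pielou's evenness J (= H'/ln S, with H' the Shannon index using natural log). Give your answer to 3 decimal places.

Total N = 17+25+53+20+30+36+44 = 225, so the proportions are 0.07556, 0.11111, 0.23556, 0.08889, 0.13333, 0.16, 0.19556 (working shown to 5 dp, full precision carried).
H' = −Σ pᵢ ln pᵢ = −((-0.19515) + (-0.24414) + (-0.34057) + (-0.21514) + (-0.26865) + (-0.29321) + (-0.31913)) = 1.87600.
With S = 7 species, ln S = 1.94591, so J = 1.87600/1.94591 = 0.96407, i.e. 0.964 to 3 decimal places.

0.964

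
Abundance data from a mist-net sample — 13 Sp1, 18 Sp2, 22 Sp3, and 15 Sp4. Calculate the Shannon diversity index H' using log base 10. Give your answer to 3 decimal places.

Total N = 13+18+22+15 = 68, so the proportions are 0.19118, 0.26471, 0.32353, 0.22059 (working shown to 5 dp, full precision carried).
Each pᵢ log₁₀ pᵢ term: 0.19118×(-0.71857)=-0.13737, 0.26471×(-0.57724)=-0.15280, 0.32353×(-0.49009)=-0.15856, 0.22059×(-0.65642)=-0.14480.
Sum = -0.59353, so H' = 0.594.

0.594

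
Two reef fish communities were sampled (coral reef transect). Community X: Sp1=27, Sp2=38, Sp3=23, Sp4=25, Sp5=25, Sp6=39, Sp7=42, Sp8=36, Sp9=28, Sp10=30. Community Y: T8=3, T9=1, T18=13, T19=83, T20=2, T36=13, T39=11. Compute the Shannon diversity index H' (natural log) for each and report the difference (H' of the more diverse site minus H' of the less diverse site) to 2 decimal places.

Community X: N=313, proportions 0.0863, 0.1214, 0.0735, 0.0799, 0.0799, 0.1246, 0.1342, 0.115, 0.0895, 0.0958, giving H' = 2.2814 (working shown to 4 dp, full precision carried).
Community Y: N=126, proportions 0.0238, 0.0079, 0.1032, 0.6587, 0.0159, 0.1032, 0.0873, giving H' = 1.1497.
Difference = |2.2814 − 1.1497| = 1.1317, i.e. 1.13 to 2 decimal places.

1.13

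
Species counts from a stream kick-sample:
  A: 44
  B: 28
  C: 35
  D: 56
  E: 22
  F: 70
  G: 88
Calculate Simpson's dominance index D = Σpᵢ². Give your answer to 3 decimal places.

0.172

Total N = 44+28+35+56+22+70+88 = 343, so the proportions are 0.12828, 0.08163, 0.10204, 0.16327, 0.06414, 0.20408, 0.25656 (working shown to 5 dp, full precision carried).
D = 0.12828² + 0.08163² + 0.10204² + 0.16327² + 0.06414² + 0.20408² + 0.25656² = 0.01646 + 0.00666 + 0.01041 + 0.02666 + 0.00411 + 0.04165 + 0.06582 = 0.17177.
To 3 decimal places, D = 0.172.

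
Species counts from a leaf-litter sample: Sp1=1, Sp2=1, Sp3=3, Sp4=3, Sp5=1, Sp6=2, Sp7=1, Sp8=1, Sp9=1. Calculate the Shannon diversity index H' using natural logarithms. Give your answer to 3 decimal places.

2.069

Total N = 1+1+3+3+1+2+1+1+1 = 14, so the proportions are 0.07143, 0.07143, 0.21429, 0.21429, 0.07143, 0.14286, 0.07143, 0.07143, 0.07143 (working shown to 5 dp, full precision carried).
Each pᵢ ln pᵢ term: 0.07143×(-2.63906)=-0.18850, 0.07143×(-2.63906)=-0.18850, 0.21429×(-1.54045)=-0.33010, 0.21429×(-1.54045)=-0.33010, 0.07143×(-2.63906)=-0.18850, 0.14286×(-1.94591)=-0.27799, 0.07143×(-2.63906)=-0.18850, 0.07143×(-2.63906)=-0.18850, 0.07143×(-2.63906)=-0.18850.
Sum = -2.06920, so H' = 2.069.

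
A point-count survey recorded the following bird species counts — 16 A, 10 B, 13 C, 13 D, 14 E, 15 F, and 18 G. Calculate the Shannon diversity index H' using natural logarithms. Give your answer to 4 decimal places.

1.9318

Total N = 16+10+13+13+14+15+18 = 99, so the proportions are 0.161616, 0.10101, 0.131313, 0.131313, 0.141414, 0.151515, 0.181818 (working shown to 6 dp, full precision carried).
Each pᵢ ln pᵢ term: 0.161616×(-1.822531)=-0.294550, 0.10101×(-2.292535)=-0.231569, 0.131313×(-2.030170)=-0.266588, 0.131313×(-2.030170)=-0.266588, 0.141414×(-1.956063)=-0.276615, 0.151515×(-1.887070)=-0.285920, 0.181818×(-1.704748)=-0.309954.
Sum = -1.931784, so H' = 1.9318.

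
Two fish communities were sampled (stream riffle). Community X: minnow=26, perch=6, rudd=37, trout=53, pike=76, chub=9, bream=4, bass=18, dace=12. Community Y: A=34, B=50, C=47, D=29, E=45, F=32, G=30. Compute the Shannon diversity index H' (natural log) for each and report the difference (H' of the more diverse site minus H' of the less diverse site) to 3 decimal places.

0.072

Community X: N=241, proportions 0.107884, 0.024896, 0.153527, 0.219917, 0.315353, 0.037344, 0.016598, 0.074689, 0.049793, giving H' = 1.850805 (working shown to 6 dp, full precision carried).
Community Y: N=267, proportions 0.127341, 0.187266, 0.17603, 0.108614, 0.168539, 0.11985, 0.11236, giving H' = 1.923034.
Difference = |1.850805 − 1.923034| = 0.072229, i.e. 0.072 to 3 decimal places.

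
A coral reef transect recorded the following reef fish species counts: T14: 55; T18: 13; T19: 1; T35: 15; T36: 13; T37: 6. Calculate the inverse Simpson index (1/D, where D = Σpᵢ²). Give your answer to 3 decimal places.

2.927

Total N = 55+13+1+15+13+6 = 103, so the proportions are 0.533981, 0.126214, 0.009709, 0.145631, 0.126214, 0.058252 (working shown to 6 dp, full precision carried).
D = 0.533981² + 0.126214² + 0.009709² + 0.145631² + 0.126214² + 0.058252² = 0.285135 + 0.015930 + 0.000094 + 0.021208 + 0.015930 + 0.003393 = 0.341691.
So 1/D = 2.92662, i.e. 2.927 to 3 decimal places.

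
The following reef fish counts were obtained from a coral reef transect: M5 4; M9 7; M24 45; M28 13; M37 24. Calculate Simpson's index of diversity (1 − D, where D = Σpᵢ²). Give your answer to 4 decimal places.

Total N = 4+7+45+13+24 = 93, so the proportions are 0.043011, 0.075269, 0.483871, 0.139785, 0.258065 (working shown to 6 dp, full precision carried).
D = 0.043011² + 0.075269² + 0.483871² + 0.139785² + 0.258065² = 0.001850 + 0.005665 + 0.234131 + 0.019540 + 0.066597 = 0.327784.
So 1 − D = 0.672216, i.e. 0.6722 to 4 decimal places.

0.6722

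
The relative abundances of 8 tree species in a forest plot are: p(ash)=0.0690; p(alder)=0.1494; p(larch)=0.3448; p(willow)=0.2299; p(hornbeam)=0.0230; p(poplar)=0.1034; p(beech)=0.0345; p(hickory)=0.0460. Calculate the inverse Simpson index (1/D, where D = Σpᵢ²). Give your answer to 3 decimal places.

4.687

D = 0.069² + 0.1494² + 0.3448² + 0.2299² + 0.023² + 0.1034² + 0.0345² + 0.046² = 0.0047610 + 0.0223204 + 0.1188870 + 0.0528540 + 0.0005290 + 0.0106916 + 0.0011903 + 0.0021160 = 0.2133492 (working shown to 7 dp, full precision carried).
So 1/D = 4.68715, i.e. 4.687 to 3 decimal places.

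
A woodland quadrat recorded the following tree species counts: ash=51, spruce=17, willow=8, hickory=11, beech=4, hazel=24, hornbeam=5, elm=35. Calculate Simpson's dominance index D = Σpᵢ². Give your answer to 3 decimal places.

0.205

Total N = 51+17+8+11+4+24+5+35 = 155, so the proportions are 0.32903, 0.10968, 0.05161, 0.07097, 0.02581, 0.15484, 0.03226, 0.22581 (working shown to 5 dp, full precision carried).
D = 0.32903² + 0.10968² + 0.05161² + 0.07097² + 0.02581² + 0.15484² + 0.03226² + 0.22581² = 0.10826 + 0.01203 + 0.00266 + 0.00504 + 0.00067 + 0.02398 + 0.00104 + 0.05099 = 0.20466.
To 3 decimal places, D = 0.205.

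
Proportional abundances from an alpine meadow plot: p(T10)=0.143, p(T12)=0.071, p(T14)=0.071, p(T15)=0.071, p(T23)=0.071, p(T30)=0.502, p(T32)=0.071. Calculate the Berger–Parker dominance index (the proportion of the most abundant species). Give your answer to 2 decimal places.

0.50

The largest proportion is 0.502, i.e. d = 0.50 to 2 decimal places.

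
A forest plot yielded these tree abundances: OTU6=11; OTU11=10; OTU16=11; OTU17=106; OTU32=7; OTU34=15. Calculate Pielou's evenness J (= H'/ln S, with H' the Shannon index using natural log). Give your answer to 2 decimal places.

Total N = 11+10+11+106+7+15 = 160, so the proportions are 0.0688, 0.0625, 0.0688, 0.6625, 0.0437, 0.0938 (working shown to 4 dp, full precision carried).
H' = −Σ pᵢ ln pᵢ = −((-0.1841) + (-0.1733) + (-0.1841) + (-0.2728) + (-0.1369) + (-0.2219)) = 1.1730.
With S = 6 species, ln S = 1.7918, so J = 1.1730/1.7918 = 0.6547, i.e. 0.65 to 2 decimal places.

0.65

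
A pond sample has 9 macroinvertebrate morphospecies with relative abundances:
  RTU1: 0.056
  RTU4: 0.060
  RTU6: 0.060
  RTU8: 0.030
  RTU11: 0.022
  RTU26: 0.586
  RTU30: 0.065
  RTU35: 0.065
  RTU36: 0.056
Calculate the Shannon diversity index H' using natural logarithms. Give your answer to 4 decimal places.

1.5181

Each pᵢ ln pᵢ term (working shown to 6 dp, full precision carried): 0.056×(-2.882404)=-0.161415, 0.06×(-2.813411)=-0.168805, 0.06×(-2.813411)=-0.168805, 0.03×(-3.506558)=-0.105197, 0.022×(-3.816713)=-0.083968, 0.586×(-0.534435)=-0.313179, 0.065×(-2.733368)=-0.177669, 0.065×(-2.733368)=-0.177669, 0.056×(-2.882404)=-0.161415.
Sum = -1.518120, so H' = 1.5181.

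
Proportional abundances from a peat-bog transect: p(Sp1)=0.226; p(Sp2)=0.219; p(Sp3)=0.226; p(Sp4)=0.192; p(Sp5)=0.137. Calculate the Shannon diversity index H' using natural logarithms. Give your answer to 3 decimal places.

Each pᵢ ln pᵢ term (working shown to 5 dp, full precision carried): 0.226×(-1.48722)=-0.33611, 0.219×(-1.51868)=-0.33259, 0.226×(-1.48722)=-0.33611, 0.192×(-1.65026)=-0.31685, 0.137×(-1.98777)=-0.27233.
Sum = -1.59399, so H' = 1.594.

1.594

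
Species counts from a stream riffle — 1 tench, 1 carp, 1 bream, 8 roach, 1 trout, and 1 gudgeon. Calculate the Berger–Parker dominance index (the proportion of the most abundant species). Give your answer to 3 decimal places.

Total N = 1+1+1+8+1+1 = 13, so the proportions are 0.07692, 0.07692, 0.07692, 0.61538, 0.07692, 0.07692 (working shown to 5 dp, full precision carried).
The largest proportion is 0.61538, i.e. d = 0.615 to 3 decimal places.

0.615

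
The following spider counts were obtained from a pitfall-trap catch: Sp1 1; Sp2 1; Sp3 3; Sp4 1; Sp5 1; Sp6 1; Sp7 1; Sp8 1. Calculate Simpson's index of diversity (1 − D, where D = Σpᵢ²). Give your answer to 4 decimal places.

0.8400

Total N = 1+1+3+1+1+1+1+1 = 10, so the proportions are 0.1, 0.1, 0.3, 0.1, 0.1, 0.1, 0.1, 0.1 (working shown to 6 dp, full precision carried).
D = 0.1² + 0.1² + 0.3² + 0.1² + 0.1² + 0.1² + 0.1² + 0.1² = 0.010000 + 0.010000 + 0.090000 + 0.010000 + 0.010000 + 0.010000 + 0.010000 + 0.010000 = 0.160000.
So 1 − D = 0.840000, i.e. 0.8400 to 4 decimal places.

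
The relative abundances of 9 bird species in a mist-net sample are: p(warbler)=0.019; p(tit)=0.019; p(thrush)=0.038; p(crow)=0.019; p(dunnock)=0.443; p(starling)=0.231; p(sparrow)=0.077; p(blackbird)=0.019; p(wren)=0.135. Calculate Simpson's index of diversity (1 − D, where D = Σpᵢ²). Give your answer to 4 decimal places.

0.7233

D = 0.019² + 0.019² + 0.038² + 0.019² + 0.443² + 0.231² + 0.077² + 0.019² + 0.135² = 0.000361 + 0.000361 + 0.001444 + 0.000361 + 0.196249 + 0.053361 + 0.005929 + 0.000361 + 0.018225 = 0.276652 (working shown to 6 dp, full precision carried).
So 1 − D = 0.723348, i.e. 0.7233 to 4 decimal places.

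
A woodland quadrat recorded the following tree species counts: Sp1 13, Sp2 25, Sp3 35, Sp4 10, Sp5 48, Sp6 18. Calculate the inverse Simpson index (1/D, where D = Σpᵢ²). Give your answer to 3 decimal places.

4.677

Total N = 13+25+35+10+48+18 = 149, so the proportions are 0.0872483, 0.1677852, 0.2348993, 0.0671141, 0.3221477, 0.1208054 (working shown to 7 dp, full precision carried).
D = 0.0872483² + 0.1677852² + 0.2348993² + 0.0671141² + 0.3221477² + 0.1208054² = 0.0076123 + 0.0281519 + 0.0551777 + 0.0045043 + 0.1037791 + 0.0145939 = 0.2138192.
So 1/D = 4.67685, i.e. 4.677 to 3 decimal places.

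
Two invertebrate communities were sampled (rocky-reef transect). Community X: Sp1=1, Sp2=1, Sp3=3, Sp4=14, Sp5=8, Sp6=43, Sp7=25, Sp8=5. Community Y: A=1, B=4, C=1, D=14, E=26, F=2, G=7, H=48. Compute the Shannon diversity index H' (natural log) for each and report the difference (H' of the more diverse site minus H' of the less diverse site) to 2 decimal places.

Community X: N=100, proportions 0.01, 0.01, 0.03, 0.14, 0.08, 0.43, 0.25, 0.05, giving H' = 1.5339 (working shown to 4 dp, full precision carried).
Community Y: N=103, proportions 0.0097, 0.0388, 0.0097, 0.1359, 0.2524, 0.0194, 0.068, 0.466, giving H' = 1.4500.
Difference = |1.5339 − 1.4500| = 0.0839, i.e. 0.08 to 2 decimal places.

0.08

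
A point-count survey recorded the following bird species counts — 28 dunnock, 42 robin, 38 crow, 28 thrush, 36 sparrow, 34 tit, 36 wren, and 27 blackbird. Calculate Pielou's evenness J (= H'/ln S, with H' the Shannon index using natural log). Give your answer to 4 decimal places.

0.9945

Total N = 28+42+38+28+36+34+36+27 = 269, so the proportions are 0.104089, 0.156134, 0.141264, 0.104089, 0.133829, 0.126394, 0.133829, 0.100372 (working shown to 6 dp, full precision carried).
H' = −Σ pᵢ ln pᵢ = −((-0.235503) + (-0.289947) + (-0.276471) + (-0.235503) + (-0.269156) + (-0.261427) + (-0.269156) + (-0.230742)) = 2.067904.
With S = 8 species, ln S = 2.079442, so J = 2.067904/2.079442 = 0.994452, i.e. 0.9945 to 4 decimal places.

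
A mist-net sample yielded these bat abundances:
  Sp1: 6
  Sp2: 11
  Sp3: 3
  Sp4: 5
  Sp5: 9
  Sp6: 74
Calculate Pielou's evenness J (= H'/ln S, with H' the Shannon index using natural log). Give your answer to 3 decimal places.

Total N = 6+11+3+5+9+74 = 108, so the proportions are 0.05556, 0.10185, 0.02778, 0.0463, 0.08333, 0.68519 (working shown to 5 dp, full precision carried).
H' = −Σ pᵢ ln pᵢ = −((-0.16058) + (-0.23265) + (-0.09954) + (-0.14225) + (-0.20708) + (-0.25905)) = 1.10115.
With S = 6 species, ln S = 1.79176, so J = 1.10115/1.79176 = 0.61456, i.e. 0.615 to 3 decimal places.

0.615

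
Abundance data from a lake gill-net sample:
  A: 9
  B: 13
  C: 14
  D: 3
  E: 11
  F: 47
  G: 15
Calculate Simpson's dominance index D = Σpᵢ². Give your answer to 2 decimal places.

0.24

Total N = 9+13+14+3+11+47+15 = 112, so the proportions are 0.0804, 0.1161, 0.125, 0.0268, 0.0982, 0.4196, 0.1339 (working shown to 4 dp, full precision carried).
D = 0.0804² + 0.1161² + 0.125² + 0.0268² + 0.0982² + 0.4196² + 0.1339² = 0.0065 + 0.0135 + 0.0156 + 0.0007 + 0.0096 + 0.1761 + 0.0179 = 0.2400.
To 2 decimal places, D = 0.24.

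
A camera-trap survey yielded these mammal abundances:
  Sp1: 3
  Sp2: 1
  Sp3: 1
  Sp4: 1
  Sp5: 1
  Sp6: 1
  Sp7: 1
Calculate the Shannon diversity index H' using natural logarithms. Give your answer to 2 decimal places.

1.83

Total N = 3+1+1+1+1+1+1 = 9, so the proportions are 0.3333, 0.1111, 0.1111, 0.1111, 0.1111, 0.1111, 0.1111 (working shown to 4 dp, full precision carried).
Each pᵢ ln pᵢ term: 0.3333×(-1.0986)=-0.3662, 0.1111×(-2.1972)=-0.2441, 0.1111×(-2.1972)=-0.2441, 0.1111×(-2.1972)=-0.2441, 0.1111×(-2.1972)=-0.2441, 0.1111×(-2.1972)=-0.2441, 0.1111×(-2.1972)=-0.2441.
Sum = -1.8310, so H' = 1.83.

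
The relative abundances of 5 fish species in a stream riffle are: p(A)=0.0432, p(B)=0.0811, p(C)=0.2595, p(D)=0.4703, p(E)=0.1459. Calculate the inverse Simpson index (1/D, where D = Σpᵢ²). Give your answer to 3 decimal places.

3.142

D = 0.0432² + 0.0811² + 0.2595² + 0.4703² + 0.1459² = 0.001866 + 0.006577 + 0.067340 + 0.221182 + 0.021287 = 0.318253 (working shown to 6 dp, full precision carried).
So 1/D = 3.14216, i.e. 3.142 to 3 decimal places.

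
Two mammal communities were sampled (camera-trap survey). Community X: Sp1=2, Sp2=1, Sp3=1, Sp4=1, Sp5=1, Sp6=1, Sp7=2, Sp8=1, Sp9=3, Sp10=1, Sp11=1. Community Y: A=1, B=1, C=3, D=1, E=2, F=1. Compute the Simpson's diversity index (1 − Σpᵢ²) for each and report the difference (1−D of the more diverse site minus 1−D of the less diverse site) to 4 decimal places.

0.0988

Community X: N=15, proportions 0.1333333, 0.0666667, 0.0666667, 0.0666667, 0.0666667, 0.0666667, 0.1333333, 0.0666667, 0.2, 0.0666667, 0.0666667, giving 1−D = 0.8888889 (working shown to 7 dp, full precision carried).
Community Y: N=9, proportions 0.1111111, 0.1111111, 0.3333333, 0.1111111, 0.2222222, 0.1111111, giving 1−D = 0.7901235.
Difference = |0.8888889 − 0.7901235| = 0.0987654, i.e. 0.0988 to 4 decimal places.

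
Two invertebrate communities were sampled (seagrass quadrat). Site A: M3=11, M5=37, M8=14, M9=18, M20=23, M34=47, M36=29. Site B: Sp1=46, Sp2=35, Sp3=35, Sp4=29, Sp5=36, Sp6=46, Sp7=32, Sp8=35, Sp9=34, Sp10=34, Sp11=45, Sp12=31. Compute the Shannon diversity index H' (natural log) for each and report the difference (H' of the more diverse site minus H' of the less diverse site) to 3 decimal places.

0.636

Site A: N=179, proportions 0.06145, 0.2067, 0.07821, 0.10056, 0.12849, 0.26257, 0.16201, giving H' = 1.83722 (working shown to 5 dp, full precision carried).
Site B: N=438, proportions 0.10502, 0.07991, 0.07991, 0.06621, 0.08219, 0.10502, 0.07306, 0.07991, 0.07763, 0.07763, 0.10274, 0.07078, giving H' = 2.47342.
Difference = |1.83722 − 2.47342| = 0.63620, i.e. 0.636 to 3 decimal places.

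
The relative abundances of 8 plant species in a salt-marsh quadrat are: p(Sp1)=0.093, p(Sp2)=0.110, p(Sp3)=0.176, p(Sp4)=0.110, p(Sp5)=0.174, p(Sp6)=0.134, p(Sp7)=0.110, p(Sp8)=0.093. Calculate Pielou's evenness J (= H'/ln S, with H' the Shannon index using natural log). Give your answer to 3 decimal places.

H' = −Σ pᵢ ln pᵢ = −((-0.22089) + (-0.24280) + (-0.30576) + (-0.24280) + (-0.30427) + (-0.26933) + (-0.24280) + (-0.22089)) = 2.04954 (working shown to 5 dp, full precision carried).
With S = 8 species, ln S = 2.07944, so J = 2.04954/2.07944 = 0.98562, i.e. 0.986 to 3 decimal places.

0.986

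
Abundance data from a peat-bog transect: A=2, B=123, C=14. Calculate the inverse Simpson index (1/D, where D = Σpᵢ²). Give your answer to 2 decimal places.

1.26

Total N = 2+123+14 = 139, so the proportions are 0.01439, 0.88489, 0.10072 (working shown to 5 dp, full precision carried).
D = 0.01439² + 0.88489² + 0.10072² = 0.00021 + 0.78303 + 0.01014 = 0.79339.
So 1/D = 1.2604, i.e. 1.26 to 2 decimal places.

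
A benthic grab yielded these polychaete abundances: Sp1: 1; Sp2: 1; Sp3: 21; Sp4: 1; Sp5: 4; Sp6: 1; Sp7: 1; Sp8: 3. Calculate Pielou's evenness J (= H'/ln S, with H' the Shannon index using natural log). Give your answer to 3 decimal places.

0.621

Total N = 1+1+21+1+4+1+1+3 = 33, so the proportions are 0.0303, 0.0303, 0.63636, 0.0303, 0.12121, 0.0303, 0.0303, 0.09091 (working shown to 5 dp, full precision carried).
H' = −Σ pᵢ ln pᵢ = −((-0.10595) + (-0.10595) + (-0.28763) + (-0.10595) + (-0.25578) + (-0.10595) + (-0.10595) + (-0.21799)) = 1.29117.
With S = 8 species, ln S = 2.07944, so J = 1.29117/2.07944 = 0.62092, i.e. 0.621 to 3 decimal places.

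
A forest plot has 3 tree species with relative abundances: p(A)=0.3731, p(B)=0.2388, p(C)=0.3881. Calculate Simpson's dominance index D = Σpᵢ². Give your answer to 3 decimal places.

D = 0.3731² + 0.2388² + 0.3881² = 0.13920 + 0.05703 + 0.15062 = 0.34685 (working shown to 5 dp, full precision carried).
To 3 decimal places, D = 0.347.

0.347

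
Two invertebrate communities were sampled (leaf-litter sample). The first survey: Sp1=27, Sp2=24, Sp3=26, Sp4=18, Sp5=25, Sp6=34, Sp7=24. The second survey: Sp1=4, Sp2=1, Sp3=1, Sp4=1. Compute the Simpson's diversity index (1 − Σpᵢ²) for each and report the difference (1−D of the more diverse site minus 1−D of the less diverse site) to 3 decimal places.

0.241

The first survey: N=178, proportions 0.1516854, 0.1348315, 0.1460674, 0.1011236, 0.1404494, 0.1910112, 0.1348315, giving 1−D = 0.8528595 (working shown to 7 dp, full precision carried).
The second survey: N=7, proportions 0.5714286, 0.1428571, 0.1428571, 0.1428571, giving 1−D = 0.6122449.
Difference = |0.8528595 − 0.6122449| = 0.2406146, i.e. 0.241 to 3 decimal places.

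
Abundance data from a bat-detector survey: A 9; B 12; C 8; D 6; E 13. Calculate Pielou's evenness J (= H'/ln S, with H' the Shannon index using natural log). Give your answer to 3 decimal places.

Total N = 9+12+8+6+13 = 48, so the proportions are 0.1875, 0.25, 0.16667, 0.125, 0.27083 (working shown to 5 dp, full precision carried).
H' = −Σ pᵢ ln pᵢ = −((-0.31387) + (-0.34657) + (-0.29863) + (-0.25993) + (-0.35378)) = 1.57278.
With S = 5 species, ln S = 1.60944, so J = 1.57278/1.60944 = 0.97722, i.e. 0.977 to 3 decimal places.

0.977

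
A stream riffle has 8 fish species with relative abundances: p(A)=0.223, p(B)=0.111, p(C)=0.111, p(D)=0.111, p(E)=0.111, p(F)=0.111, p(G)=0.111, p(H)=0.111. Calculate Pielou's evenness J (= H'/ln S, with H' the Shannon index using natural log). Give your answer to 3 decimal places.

0.982

H' = −Σ pᵢ ln pᵢ = −((-0.33463) + (-0.24400) + (-0.24400) + (-0.24400) + (-0.24400) + (-0.24400) + (-0.24400) + (-0.24400)) = 2.04265 (working shown to 5 dp, full precision carried).
With S = 8 species, ln S = 2.07944, so J = 2.04265/2.07944 = 0.98231, i.e. 0.982 to 3 decimal places.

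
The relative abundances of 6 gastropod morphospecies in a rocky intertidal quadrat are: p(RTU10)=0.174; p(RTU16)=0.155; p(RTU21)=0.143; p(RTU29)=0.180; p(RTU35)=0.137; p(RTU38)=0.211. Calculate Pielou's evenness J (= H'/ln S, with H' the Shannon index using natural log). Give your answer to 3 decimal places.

0.994

H' = −Σ pᵢ ln pᵢ = −((-0.30427) + (-0.28897) + (-0.27812) + (-0.30866) + (-0.27233) + (-0.32829)) = 1.78065 (working shown to 5 dp, full precision carried).
With S = 6 species, ln S = 1.79176, so J = 1.78065/1.79176 = 0.99380, i.e. 0.994 to 3 decimal places.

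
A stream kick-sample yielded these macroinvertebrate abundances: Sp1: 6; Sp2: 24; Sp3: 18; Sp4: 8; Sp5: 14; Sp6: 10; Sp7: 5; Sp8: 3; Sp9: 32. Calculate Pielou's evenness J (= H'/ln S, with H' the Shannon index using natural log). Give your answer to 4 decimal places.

0.8973

Total N = 6+24+18+8+14+10+5+3+32 = 120, so the proportions are 0.05, 0.2, 0.15, 0.066667, 0.116667, 0.083333, 0.041667, 0.025, 0.266667 (working shown to 6 dp, full precision carried).
H' = −Σ pᵢ ln pᵢ = −((-0.149787) + (-0.321888) + (-0.284568) + (-0.180537) + (-0.250651) + (-0.207076) + (-0.132419) + (-0.092222) + (-0.352468)) = 1.971614.
With S = 9 species, ln S = 2.197225, so J = 1.971614/2.197225 = 0.897320, i.e. 0.8973 to 4 decimal places.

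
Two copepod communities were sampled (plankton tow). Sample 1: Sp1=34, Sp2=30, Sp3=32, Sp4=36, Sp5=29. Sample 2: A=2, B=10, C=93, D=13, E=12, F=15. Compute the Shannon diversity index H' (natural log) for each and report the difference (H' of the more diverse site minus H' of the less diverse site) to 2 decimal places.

Sample 1: N=161, proportions 0.2112, 0.1863, 0.1988, 0.2236, 0.1801, giving H' = 1.6063 (working shown to 4 dp, full precision carried).
Sample 2: N=145, proportions 0.0138, 0.069, 0.6414, 0.0897, 0.0828, 0.1034, giving H' = 1.1855.
Difference = |1.6063 − 1.1855| = 0.4208, i.e. 0.42 to 2 decimal places.

0.42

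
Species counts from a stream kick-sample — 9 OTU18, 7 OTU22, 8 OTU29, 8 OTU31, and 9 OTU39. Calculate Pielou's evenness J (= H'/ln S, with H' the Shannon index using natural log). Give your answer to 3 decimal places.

Total N = 9+7+8+8+9 = 41, so the proportions are 0.21951, 0.17073, 0.19512, 0.19512, 0.21951 (working shown to 5 dp, full precision carried).
H' = −Σ pᵢ ln pᵢ = −((-0.33286) + (-0.30180) + (-0.31885) + (-0.31885) + (-0.33286)) = 1.60522.
With S = 5 species, ln S = 1.60944, so J = 1.60522/1.60944 = 0.99738, i.e. 0.997 to 3 decimal places.

0.997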